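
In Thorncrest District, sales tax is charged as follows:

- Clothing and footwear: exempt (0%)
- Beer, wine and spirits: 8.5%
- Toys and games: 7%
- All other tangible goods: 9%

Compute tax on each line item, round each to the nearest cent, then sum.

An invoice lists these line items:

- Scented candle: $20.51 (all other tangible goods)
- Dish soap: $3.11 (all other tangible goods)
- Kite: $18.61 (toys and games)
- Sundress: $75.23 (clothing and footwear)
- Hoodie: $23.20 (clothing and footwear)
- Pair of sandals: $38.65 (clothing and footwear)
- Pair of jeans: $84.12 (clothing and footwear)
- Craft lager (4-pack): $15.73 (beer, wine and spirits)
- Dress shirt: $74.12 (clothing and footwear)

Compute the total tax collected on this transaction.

$4.77

Scented candle $20.51: all other tangible goods → 9% → $1.85
Dish soap $3.11: all other tangible goods → 9% → $0.28
Kite $18.61: toys and games → 7% → $1.30
Sundress $75.23: clothing and footwear → 0% → $0.00
Hoodie $23.20: clothing and footwear → 0% → $0.00
Pair of sandals $38.65: clothing and footwear → 0% → $0.00
Pair of jeans $84.12: clothing and footwear → 0% → $0.00
Craft lager (4-pack) $15.73: beer, wine and spirits → 8.5% → $1.34
Dress shirt $74.12: clothing and footwear → 0% → $0.00
Total tax = $1.85 + $0.28 + $1.30 + $1.34 = $4.77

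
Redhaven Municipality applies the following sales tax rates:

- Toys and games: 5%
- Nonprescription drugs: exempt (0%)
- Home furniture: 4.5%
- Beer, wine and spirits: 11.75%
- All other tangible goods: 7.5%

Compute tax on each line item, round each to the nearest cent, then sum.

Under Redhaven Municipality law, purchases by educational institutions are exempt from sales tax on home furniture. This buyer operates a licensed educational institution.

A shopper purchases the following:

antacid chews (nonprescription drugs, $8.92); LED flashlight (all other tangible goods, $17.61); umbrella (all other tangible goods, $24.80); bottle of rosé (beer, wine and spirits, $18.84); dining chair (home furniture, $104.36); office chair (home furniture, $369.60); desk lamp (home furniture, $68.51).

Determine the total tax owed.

Antacid chews $8.92: nonprescription drugs → 0% → $0.00
LED flashlight $17.61: all other tangible goods → 7.5% → $1.32
Umbrella $24.80: all other tangible goods → 7.5% → $1.86
Bottle of rosé $18.84: beer, wine and spirits → 11.75% → $2.21
Dining chair $104.36: home furniture, buyer-exempt → 0% → $0.00
Office chair $369.60: home furniture, buyer-exempt → 0% → $0.00
Desk lamp $68.51: home furniture, buyer-exempt → 0% → $0.00
Total tax = $1.32 + $1.86 + $2.21 = $5.39

$5.39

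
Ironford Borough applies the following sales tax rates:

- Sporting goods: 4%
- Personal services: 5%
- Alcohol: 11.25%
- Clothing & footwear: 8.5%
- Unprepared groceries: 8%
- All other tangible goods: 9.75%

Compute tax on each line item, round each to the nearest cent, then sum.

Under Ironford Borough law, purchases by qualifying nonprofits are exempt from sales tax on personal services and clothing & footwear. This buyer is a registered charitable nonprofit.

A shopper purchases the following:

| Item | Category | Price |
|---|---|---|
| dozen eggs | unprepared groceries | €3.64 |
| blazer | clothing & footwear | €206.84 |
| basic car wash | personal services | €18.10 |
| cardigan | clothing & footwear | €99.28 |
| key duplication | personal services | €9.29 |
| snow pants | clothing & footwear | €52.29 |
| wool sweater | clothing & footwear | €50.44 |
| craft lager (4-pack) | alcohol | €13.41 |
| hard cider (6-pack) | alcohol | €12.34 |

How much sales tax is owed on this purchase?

€3.19

Dozen eggs €3.64: unprepared groceries → 8% → €0.29
Blazer €206.84: clothing & footwear, buyer-exempt → 0% → €0.00
Basic car wash €18.10: personal services, buyer-exempt → 0% → €0.00
Cardigan €99.28: clothing & footwear, buyer-exempt → 0% → €0.00
Key duplication €9.29: personal services, buyer-exempt → 0% → €0.00
Snow pants €52.29: clothing & footwear, buyer-exempt → 0% → €0.00
Wool sweater €50.44: clothing & footwear, buyer-exempt → 0% → €0.00
Craft lager (4-pack) €13.41: alcohol → 11.25% → €1.51
Hard cider (6-pack) €12.34: alcohol → 11.25% → €1.39
Total tax = €0.29 + €1.51 + €1.39 = €3.19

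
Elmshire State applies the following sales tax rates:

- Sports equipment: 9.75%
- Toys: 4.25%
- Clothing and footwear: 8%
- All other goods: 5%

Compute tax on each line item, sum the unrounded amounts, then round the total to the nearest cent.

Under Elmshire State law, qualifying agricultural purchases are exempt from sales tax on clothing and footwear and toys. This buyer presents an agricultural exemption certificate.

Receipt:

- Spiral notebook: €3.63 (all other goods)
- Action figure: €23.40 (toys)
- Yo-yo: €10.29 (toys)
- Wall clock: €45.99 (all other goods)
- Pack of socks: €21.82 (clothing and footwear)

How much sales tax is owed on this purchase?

Spiral notebook €3.63: all other goods → 5% → €0.1815
Action figure €23.40: toys, buyer-exempt → 0% → €0.00
Yo-yo €10.29: toys, buyer-exempt → 0% → €0.00
Wall clock €45.99: all other goods → 5% → €2.2995
Pack of socks €21.82: clothing and footwear, buyer-exempt → 0% → €0.00
Unrounded tax sum = €2.481 → €2.48

€2.48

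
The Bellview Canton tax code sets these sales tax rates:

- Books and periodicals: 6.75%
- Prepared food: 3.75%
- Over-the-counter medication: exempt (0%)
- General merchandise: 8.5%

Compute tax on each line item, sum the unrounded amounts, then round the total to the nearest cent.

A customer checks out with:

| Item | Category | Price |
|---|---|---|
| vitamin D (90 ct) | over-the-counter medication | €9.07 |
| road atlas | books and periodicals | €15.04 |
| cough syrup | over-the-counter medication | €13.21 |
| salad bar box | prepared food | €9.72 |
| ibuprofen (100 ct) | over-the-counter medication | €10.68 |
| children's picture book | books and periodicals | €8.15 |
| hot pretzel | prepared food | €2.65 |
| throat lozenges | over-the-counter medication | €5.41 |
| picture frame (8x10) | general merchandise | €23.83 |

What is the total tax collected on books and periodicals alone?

Road atlas €15.04: books and periodicals → 6.75% → €1.0152
Children's picture book €8.15: books and periodicals → 6.75% → €0.550125
Tax on books and periodicals: unrounded sum = €1.565325 → €1.57

€1.57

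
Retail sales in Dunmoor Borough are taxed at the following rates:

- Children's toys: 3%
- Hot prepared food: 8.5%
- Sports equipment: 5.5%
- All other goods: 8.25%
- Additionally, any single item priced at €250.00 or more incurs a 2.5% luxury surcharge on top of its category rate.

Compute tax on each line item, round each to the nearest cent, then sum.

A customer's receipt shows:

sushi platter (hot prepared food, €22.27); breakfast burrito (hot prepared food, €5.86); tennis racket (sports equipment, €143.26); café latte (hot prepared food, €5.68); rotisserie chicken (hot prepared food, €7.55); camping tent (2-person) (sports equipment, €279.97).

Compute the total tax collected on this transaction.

€33.79

Sushi platter €22.27: hot prepared food → 8.5% → €1.89
Breakfast burrito €5.86: hot prepared food → 8.5% → €0.50
Tennis racket €143.26: sports equipment → 5.5% → €7.88
Café latte €5.68: hot prepared food → 8.5% → €0.48
Rotisserie chicken €7.55: hot prepared food → 8.5% → €0.64
Camping tent (2-person) €279.97: sports equipment → 5.5% + 2.5% surcharge = 8% → €22.40
Total tax = €1.89 + €0.50 + €7.88 + €0.48 + €0.64 + €22.40 = €33.79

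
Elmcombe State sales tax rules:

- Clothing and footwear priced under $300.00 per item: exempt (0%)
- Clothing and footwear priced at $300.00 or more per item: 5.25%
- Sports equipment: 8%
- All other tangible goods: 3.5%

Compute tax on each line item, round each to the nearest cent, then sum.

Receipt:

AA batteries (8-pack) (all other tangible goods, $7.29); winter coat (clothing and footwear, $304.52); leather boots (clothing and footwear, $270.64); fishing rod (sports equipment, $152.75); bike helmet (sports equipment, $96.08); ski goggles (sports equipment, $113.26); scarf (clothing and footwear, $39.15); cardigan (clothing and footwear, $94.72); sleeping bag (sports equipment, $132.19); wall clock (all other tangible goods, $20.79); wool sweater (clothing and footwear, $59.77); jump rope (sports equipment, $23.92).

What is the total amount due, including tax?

AA batteries (8-pack) $7.29: all other tangible goods → 3.5% → $0.26
Winter coat $304.52: clothing and footwear, $300.00 or more → 5.25% → $15.99
Leather boots $270.64: clothing and footwear, under $300.00 → 0% → $0.00
Fishing rod $152.75: sports equipment → 8% → $12.22
Bike helmet $96.08: sports equipment → 8% → $7.69
Ski goggles $113.26: sports equipment → 8% → $9.06
Scarf $39.15: clothing and footwear, under $300.00 → 0% → $0.00
Cardigan $94.72: clothing and footwear, under $300.00 → 0% → $0.00
Sleeping bag $132.19: sports equipment → 8% → $10.58
Wall clock $20.79: all other tangible goods → 3.5% → $0.73
Wool sweater $59.77: clothing and footwear, under $300.00 → 0% → $0.00
Jump rope $23.92: sports equipment → 8% → $1.91
Subtotal = $1315.08; tax = $58.44; total due = $1373.52

$1373.52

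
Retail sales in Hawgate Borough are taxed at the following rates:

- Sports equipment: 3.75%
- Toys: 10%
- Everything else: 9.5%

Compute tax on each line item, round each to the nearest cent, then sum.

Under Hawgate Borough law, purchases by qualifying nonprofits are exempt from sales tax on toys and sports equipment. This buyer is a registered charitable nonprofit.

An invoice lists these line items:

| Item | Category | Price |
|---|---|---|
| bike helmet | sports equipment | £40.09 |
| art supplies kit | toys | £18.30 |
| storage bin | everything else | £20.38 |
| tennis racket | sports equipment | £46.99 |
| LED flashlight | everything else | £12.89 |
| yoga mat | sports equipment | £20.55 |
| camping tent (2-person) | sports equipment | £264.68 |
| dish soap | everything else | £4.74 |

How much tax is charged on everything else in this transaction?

£3.61

Storage bin £20.38: everything else → 9.5% → £1.94
LED flashlight £12.89: everything else → 9.5% → £1.22
Dish soap £4.74: everything else → 9.5% → £0.45
Tax on everything else = £1.94 + £1.22 + £0.45 = £3.61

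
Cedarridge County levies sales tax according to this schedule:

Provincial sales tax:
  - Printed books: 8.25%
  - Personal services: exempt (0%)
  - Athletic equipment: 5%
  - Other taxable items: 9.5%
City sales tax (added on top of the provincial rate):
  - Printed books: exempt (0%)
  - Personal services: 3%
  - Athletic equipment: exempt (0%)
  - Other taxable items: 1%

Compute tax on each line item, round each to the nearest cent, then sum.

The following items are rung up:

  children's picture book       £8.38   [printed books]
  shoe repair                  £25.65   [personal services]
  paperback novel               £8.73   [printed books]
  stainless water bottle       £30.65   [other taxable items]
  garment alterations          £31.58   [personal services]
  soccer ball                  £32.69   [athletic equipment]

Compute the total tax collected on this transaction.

Children's picture book £8.38: printed books → 8.25% + 0% city = 8.25% → £0.69
Shoe repair £25.65: personal services → 0% + 3% city = 3% → £0.77
Paperback novel £8.73: printed books → 8.25% + 0% city = 8.25% → £0.72
Stainless water bottle £30.65: other taxable items → 9.5% + 1% city = 10.5% → £3.22
Garment alterations £31.58: personal services → 0% + 3% city = 3% → £0.95
Soccer ball £32.69: athletic equipment → 5% + 0% city = 5% → £1.63
Total tax = £0.69 + £0.77 + £0.72 + £3.22 + £0.95 + £1.63 = £7.98

£7.98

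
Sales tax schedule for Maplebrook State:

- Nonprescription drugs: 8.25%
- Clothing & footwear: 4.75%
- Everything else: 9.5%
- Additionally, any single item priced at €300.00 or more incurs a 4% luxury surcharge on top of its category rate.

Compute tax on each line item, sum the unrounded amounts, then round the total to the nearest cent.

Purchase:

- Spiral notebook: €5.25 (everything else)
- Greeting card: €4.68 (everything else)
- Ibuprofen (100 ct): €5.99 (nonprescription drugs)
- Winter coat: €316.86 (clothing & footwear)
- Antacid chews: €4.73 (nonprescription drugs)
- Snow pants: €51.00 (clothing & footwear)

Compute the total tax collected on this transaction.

Spiral notebook €5.25: everything else → 9.5% → €0.49875
Greeting card €4.68: everything else → 9.5% → €0.4446
Ibuprofen (100 ct) €5.99: nonprescription drugs → 8.25% → €0.494175
Winter coat €316.86: clothing & footwear → 4.75% + 4% surcharge = 8.75% → €27.72525
Antacid chews €4.73: nonprescription drugs → 8.25% → €0.390225
Snow pants €51.00: clothing & footwear → 4.75% → €2.4225
Unrounded tax sum = €31.9755 → €31.98

€31.98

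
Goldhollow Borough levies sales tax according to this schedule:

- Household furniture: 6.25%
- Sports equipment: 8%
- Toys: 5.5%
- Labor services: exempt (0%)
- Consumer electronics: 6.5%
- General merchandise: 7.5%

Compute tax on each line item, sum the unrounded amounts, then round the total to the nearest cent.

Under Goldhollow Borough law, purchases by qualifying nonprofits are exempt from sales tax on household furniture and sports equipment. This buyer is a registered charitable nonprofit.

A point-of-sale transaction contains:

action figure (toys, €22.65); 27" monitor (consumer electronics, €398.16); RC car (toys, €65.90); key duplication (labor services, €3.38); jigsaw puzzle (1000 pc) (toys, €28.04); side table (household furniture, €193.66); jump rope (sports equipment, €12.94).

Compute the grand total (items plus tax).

Action figure €22.65: toys → 5.5% → €1.24575
27" monitor €398.16: consumer electronics → 6.5% → €25.8804
RC car €65.90: toys → 5.5% → €3.6245
Key duplication €3.38: labor services → 0% → €0.00
Jigsaw puzzle (1000 pc) €28.04: toys → 5.5% → €1.5422
Side table €193.66: household furniture, buyer-exempt → 0% → €0.00
Jump rope €12.94: sports equipment, buyer-exempt → 0% → €0.00
Subtotal = €724.73; unrounded tax = €32.29285 → €32.29; total due = €757.02

€757.02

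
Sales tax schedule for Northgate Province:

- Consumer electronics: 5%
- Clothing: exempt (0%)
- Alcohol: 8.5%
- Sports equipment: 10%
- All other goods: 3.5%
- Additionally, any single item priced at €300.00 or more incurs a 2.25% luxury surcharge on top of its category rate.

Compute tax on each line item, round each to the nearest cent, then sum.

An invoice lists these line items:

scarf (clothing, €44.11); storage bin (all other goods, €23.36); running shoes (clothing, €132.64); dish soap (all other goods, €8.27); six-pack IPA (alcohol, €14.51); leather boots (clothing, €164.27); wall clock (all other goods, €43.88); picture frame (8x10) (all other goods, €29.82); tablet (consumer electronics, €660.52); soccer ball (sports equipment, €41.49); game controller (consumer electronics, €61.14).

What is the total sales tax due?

€60.02

Scarf €44.11: clothing → 0% → €0.00
Storage bin €23.36: all other goods → 3.5% → €0.82
Running shoes €132.64: clothing → 0% → €0.00
Dish soap €8.27: all other goods → 3.5% → €0.29
Six-pack IPA €14.51: alcohol → 8.5% → €1.23
Leather boots €164.27: clothing → 0% → €0.00
Wall clock €43.88: all other goods → 3.5% → €1.54
Picture frame (8x10) €29.82: all other goods → 3.5% → €1.04
Tablet €660.52: consumer electronics → 5% + 2.25% surcharge = 7.25% → €47.89
Soccer ball €41.49: sports equipment → 10% → €4.15
Game controller €61.14: consumer electronics → 5% → €3.06
Total tax = €0.82 + €0.29 + €1.23 + €1.54 + €1.04 + €47.89 + €4.15 + €3.06 = €60.02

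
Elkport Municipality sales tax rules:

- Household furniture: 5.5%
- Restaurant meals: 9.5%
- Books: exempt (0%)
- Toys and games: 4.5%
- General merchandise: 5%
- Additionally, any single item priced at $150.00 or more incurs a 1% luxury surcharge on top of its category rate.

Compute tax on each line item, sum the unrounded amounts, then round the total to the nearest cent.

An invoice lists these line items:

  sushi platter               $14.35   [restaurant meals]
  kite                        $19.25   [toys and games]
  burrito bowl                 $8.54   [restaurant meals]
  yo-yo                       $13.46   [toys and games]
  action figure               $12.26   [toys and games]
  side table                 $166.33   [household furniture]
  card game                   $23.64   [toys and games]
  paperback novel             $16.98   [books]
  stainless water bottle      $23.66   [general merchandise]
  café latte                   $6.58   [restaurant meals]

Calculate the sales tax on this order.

$17.88

Sushi platter $14.35: restaurant meals → 9.5% → $1.36325
Kite $19.25: toys and games → 4.5% → $0.86625
Burrito bowl $8.54: restaurant meals → 9.5% → $0.8113
Yo-yo $13.46: toys and games → 4.5% → $0.6057
Action figure $12.26: toys and games → 4.5% → $0.5517
Side table $166.33: household furniture → 5.5% + 1% surcharge = 6.5% → $10.81145
Card game $23.64: toys and games → 4.5% → $1.0638
Paperback novel $16.98: books → 0% → $0.00
Stainless water bottle $23.66: general merchandise → 5% → $1.183
Café latte $6.58: restaurant meals → 9.5% → $0.6251
Unrounded tax sum = $17.88155 → $17.88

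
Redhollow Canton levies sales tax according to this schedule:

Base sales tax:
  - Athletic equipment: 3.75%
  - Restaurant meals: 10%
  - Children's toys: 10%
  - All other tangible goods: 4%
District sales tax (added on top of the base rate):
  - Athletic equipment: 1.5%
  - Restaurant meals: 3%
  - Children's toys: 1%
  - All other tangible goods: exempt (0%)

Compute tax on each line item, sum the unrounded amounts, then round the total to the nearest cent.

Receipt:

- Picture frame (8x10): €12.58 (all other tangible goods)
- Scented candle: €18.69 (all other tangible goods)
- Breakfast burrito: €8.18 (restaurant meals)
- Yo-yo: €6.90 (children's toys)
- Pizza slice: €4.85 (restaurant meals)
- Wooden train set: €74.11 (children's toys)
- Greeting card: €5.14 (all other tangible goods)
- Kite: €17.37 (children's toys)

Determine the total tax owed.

€13.97

Picture frame (8x10) €12.58: all other tangible goods → 4% + 0% district = 4% → €0.5032
Scented candle €18.69: all other tangible goods → 4% + 0% district = 4% → €0.7476
Breakfast burrito €8.18: restaurant meals → 10% + 3% district = 13% → €1.0634
Yo-yo €6.90: children's toys → 10% + 1% district = 11% → €0.759
Pizza slice €4.85: restaurant meals → 10% + 3% district = 13% → €0.6305
Wooden train set €74.11: children's toys → 10% + 1% district = 11% → €8.1521
Greeting card €5.14: all other tangible goods → 4% + 0% district = 4% → €0.2056
Kite €17.37: children's toys → 10% + 1% district = 11% → €1.9107
Unrounded tax sum = €13.9721 → €13.97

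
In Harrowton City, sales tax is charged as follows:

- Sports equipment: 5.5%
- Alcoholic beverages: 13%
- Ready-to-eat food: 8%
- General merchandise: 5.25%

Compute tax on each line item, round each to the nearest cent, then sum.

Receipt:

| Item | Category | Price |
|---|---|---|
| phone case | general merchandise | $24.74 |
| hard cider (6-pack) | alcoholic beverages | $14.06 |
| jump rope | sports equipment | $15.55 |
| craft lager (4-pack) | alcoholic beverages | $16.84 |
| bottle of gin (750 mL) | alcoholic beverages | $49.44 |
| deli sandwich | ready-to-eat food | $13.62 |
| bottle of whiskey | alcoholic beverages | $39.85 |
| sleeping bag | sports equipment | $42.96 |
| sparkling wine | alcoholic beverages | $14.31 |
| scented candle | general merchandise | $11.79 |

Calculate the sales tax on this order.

$23.72

Phone case $24.74: general merchandise → 5.25% → $1.30
Hard cider (6-pack) $14.06: alcoholic beverages → 13% → $1.83
Jump rope $15.55: sports equipment → 5.5% → $0.86
Craft lager (4-pack) $16.84: alcoholic beverages → 13% → $2.19
Bottle of gin (750 mL) $49.44: alcoholic beverages → 13% → $6.43
Deli sandwich $13.62: ready-to-eat food → 8% → $1.09
Bottle of whiskey $39.85: alcoholic beverages → 13% → $5.18
Sleeping bag $42.96: sports equipment → 5.5% → $2.36
Sparkling wine $14.31: alcoholic beverages → 13% → $1.86
Scented candle $11.79: general merchandise → 5.25% → $0.62
Total tax = $1.30 + $1.83 + $0.86 + $2.19 + $6.43 + $1.09 + $5.18 + $2.36 + $1.86 + $0.62 = $23.72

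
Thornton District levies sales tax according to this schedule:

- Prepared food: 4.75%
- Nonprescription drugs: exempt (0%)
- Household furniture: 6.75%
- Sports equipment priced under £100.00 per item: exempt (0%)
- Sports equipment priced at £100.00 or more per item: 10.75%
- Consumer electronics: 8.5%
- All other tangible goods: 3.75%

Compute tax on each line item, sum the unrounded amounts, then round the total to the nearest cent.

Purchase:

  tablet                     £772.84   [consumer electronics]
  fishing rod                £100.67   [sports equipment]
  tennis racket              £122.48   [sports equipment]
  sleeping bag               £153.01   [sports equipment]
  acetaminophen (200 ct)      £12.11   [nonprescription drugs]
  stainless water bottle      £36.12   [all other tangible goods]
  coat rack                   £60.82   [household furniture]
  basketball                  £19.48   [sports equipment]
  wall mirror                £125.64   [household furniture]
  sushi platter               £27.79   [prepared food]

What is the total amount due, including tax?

£1552.35

Tablet £772.84: consumer electronics → 8.5% → £65.6914
Fishing rod £100.67: sports equipment, £100.00 or more → 10.75% → £10.822025
Tennis racket £122.48: sports equipment, £100.00 or more → 10.75% → £13.1666
Sleeping bag £153.01: sports equipment, £100.00 or more → 10.75% → £16.448575
Acetaminophen (200 ct) £12.11: nonprescription drugs → 0% → £0.00
Stainless water bottle £36.12: all other tangible goods → 3.75% → £1.3545
Coat rack £60.82: household furniture → 6.75% → £4.10535
Basketball £19.48: sports equipment, under £100.00 → 0% → £0.00
Wall mirror £125.64: household furniture → 6.75% → £8.4807
Sushi platter £27.79: prepared food → 4.75% → £1.320025
Subtotal = £1430.96; unrounded tax = £121.389175 → £121.39; total due = £1552.35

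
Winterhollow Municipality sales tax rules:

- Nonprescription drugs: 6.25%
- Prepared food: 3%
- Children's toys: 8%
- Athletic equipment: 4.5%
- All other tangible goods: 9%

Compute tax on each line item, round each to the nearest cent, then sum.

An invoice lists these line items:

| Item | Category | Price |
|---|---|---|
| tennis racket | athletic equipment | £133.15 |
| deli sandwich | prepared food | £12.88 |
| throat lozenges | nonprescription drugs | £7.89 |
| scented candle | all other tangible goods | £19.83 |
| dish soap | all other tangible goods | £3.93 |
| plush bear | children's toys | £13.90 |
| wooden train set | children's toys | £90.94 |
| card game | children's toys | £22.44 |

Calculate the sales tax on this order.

Tennis racket £133.15: athletic equipment → 4.5% → £5.99
Deli sandwich £12.88: prepared food → 3% → £0.39
Throat lozenges £7.89: nonprescription drugs → 6.25% → £0.49
Scented candle £19.83: all other tangible goods → 9% → £1.78
Dish soap £3.93: all other tangible goods → 9% → £0.35
Plush bear £13.90: children's toys → 8% → £1.11
Wooden train set £90.94: children's toys → 8% → £7.28
Card game £22.44: children's toys → 8% → £1.80
Total tax = £5.99 + £0.39 + £0.49 + £1.78 + £0.35 + £1.11 + £7.28 + £1.80 = £19.19

£19.19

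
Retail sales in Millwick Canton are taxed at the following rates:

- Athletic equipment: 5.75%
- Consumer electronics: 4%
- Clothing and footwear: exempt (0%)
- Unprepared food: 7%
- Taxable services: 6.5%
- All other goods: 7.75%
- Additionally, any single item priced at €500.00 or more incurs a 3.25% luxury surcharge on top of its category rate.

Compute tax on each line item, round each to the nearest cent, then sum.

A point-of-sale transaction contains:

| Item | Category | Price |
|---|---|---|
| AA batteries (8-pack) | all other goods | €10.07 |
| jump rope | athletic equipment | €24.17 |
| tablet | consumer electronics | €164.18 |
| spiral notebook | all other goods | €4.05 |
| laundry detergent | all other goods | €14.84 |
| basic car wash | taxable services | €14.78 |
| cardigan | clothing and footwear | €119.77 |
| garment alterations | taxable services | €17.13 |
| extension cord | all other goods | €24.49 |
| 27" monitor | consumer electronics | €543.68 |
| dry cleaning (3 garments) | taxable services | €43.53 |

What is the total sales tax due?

AA batteries (8-pack) €10.07: all other goods → 7.75% → €0.78
Jump rope €24.17: athletic equipment → 5.75% → €1.39
Tablet €164.18: consumer electronics → 4% → €6.57
Spiral notebook €4.05: all other goods → 7.75% → €0.31
Laundry detergent €14.84: all other goods → 7.75% → €1.15
Basic car wash €14.78: taxable services → 6.5% → €0.96
Cardigan €119.77: clothing and footwear → 0% → €0.00
Garment alterations €17.13: taxable services → 6.5% → €1.11
Extension cord €24.49: all other goods → 7.75% → €1.90
27" monitor €543.68: consumer electronics → 4% + 3.25% surcharge = 7.25% → €39.42
Dry cleaning (3 garments) €43.53: taxable services → 6.5% → €2.83
Total tax = €0.78 + €1.39 + €6.57 + €0.31 + €1.15 + €0.96 + €1.11 + €1.90 + €39.42 + €2.83 = €56.42

€56.42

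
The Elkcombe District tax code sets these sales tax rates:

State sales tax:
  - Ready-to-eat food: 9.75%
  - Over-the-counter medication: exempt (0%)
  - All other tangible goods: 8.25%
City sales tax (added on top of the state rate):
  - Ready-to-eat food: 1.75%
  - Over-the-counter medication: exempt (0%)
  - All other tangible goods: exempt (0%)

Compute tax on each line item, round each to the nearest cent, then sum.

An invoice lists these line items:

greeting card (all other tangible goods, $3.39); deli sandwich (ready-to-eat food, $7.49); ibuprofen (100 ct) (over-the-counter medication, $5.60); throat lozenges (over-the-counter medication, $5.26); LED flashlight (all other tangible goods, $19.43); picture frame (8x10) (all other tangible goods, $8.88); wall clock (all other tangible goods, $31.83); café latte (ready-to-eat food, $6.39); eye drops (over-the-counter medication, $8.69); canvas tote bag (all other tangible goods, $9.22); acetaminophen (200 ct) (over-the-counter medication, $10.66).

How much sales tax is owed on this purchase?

$7.59

Greeting card $3.39: all other tangible goods → 8.25% + 0% city = 8.25% → $0.28
Deli sandwich $7.49: ready-to-eat food → 9.75% + 1.75% city = 11.5% → $0.86
Ibuprofen (100 ct) $5.60: over-the-counter medication → 0% + 0% city = 0% → $0.00
Throat lozenges $5.26: over-the-counter medication → 0% + 0% city = 0% → $0.00
LED flashlight $19.43: all other tangible goods → 8.25% + 0% city = 8.25% → $1.60
Picture frame (8x10) $8.88: all other tangible goods → 8.25% + 0% city = 8.25% → $0.73
Wall clock $31.83: all other tangible goods → 8.25% + 0% city = 8.25% → $2.63
Café latte $6.39: ready-to-eat food → 9.75% + 1.75% city = 11.5% → $0.73
Eye drops $8.69: over-the-counter medication → 0% + 0% city = 0% → $0.00
Canvas tote bag $9.22: all other tangible goods → 8.25% + 0% city = 8.25% → $0.76
Acetaminophen (200 ct) $10.66: over-the-counter medication → 0% + 0% city = 0% → $0.00
Total tax = $0.28 + $0.86 + $1.60 + $0.73 + $2.63 + $0.73 + $0.76 = $7.59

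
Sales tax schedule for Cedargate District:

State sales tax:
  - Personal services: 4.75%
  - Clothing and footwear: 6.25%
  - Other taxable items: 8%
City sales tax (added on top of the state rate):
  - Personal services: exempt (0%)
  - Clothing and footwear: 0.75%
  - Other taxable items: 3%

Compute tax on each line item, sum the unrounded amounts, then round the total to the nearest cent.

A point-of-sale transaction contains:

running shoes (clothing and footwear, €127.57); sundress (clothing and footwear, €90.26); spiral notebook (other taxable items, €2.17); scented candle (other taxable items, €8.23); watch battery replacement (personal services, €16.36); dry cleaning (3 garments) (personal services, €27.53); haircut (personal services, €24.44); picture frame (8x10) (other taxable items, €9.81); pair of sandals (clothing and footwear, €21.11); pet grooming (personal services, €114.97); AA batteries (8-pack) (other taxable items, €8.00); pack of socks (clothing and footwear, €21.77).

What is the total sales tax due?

€30.06

Running shoes €127.57: clothing and footwear → 6.25% + 0.75% city = 7% → €8.9299
Sundress €90.26: clothing and footwear → 6.25% + 0.75% city = 7% → €6.3182
Spiral notebook €2.17: other taxable items → 8% + 3% city = 11% → €0.2387
Scented candle €8.23: other taxable items → 8% + 3% city = 11% → €0.9053
Watch battery replacement €16.36: personal services → 4.75% + 0% city = 4.75% → €0.7771
Dry cleaning (3 garments) €27.53: personal services → 4.75% + 0% city = 4.75% → €1.307675
Haircut €24.44: personal services → 4.75% + 0% city = 4.75% → €1.1609
Picture frame (8x10) €9.81: other taxable items → 8% + 3% city = 11% → €1.0791
Pair of sandals €21.11: clothing and footwear → 6.25% + 0.75% city = 7% → €1.4777
Pet grooming €114.97: personal services → 4.75% + 0% city = 4.75% → €5.461075
AA batteries (8-pack) €8.00: other taxable items → 8% + 3% city = 11% → €0.88
Pack of socks €21.77: clothing and footwear → 6.25% + 0.75% city = 7% → €1.5239
Unrounded tax sum = €30.05955 → €30.06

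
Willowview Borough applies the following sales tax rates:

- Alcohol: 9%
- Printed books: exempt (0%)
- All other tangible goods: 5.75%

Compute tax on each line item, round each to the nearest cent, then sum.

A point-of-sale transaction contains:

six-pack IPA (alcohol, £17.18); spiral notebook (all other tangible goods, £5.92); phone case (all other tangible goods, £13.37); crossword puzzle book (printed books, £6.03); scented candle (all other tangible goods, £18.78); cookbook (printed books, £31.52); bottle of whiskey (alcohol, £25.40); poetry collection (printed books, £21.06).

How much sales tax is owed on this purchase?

Six-pack IPA £17.18: alcohol → 9% → £1.55
Spiral notebook £5.92: all other tangible goods → 5.75% → £0.34
Phone case £13.37: all other tangible goods → 5.75% → £0.77
Crossword puzzle book £6.03: printed books → 0% → £0.00
Scented candle £18.78: all other tangible goods → 5.75% → £1.08
Cookbook £31.52: printed books → 0% → £0.00
Bottle of whiskey £25.40: alcohol → 9% → £2.29
Poetry collection £21.06: printed books → 0% → £0.00
Total tax = £1.55 + £0.34 + £0.77 + £1.08 + £2.29 = £6.03

£6.03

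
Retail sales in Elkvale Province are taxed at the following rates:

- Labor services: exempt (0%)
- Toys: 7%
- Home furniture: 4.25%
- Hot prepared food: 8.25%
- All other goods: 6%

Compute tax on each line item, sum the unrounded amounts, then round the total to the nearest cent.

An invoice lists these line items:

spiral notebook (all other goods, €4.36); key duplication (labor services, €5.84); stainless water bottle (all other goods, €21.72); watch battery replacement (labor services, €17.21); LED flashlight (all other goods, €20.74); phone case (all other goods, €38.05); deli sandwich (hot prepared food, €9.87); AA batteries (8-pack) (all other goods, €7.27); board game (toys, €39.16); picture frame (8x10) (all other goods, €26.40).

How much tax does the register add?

Spiral notebook €4.36: all other goods → 6% → €0.2616
Key duplication €5.84: labor services → 0% → €0.00
Stainless water bottle €21.72: all other goods → 6% → €1.3032
Watch battery replacement €17.21: labor services → 0% → €0.00
LED flashlight €20.74: all other goods → 6% → €1.2444
Phone case €38.05: all other goods → 6% → €2.283
Deli sandwich €9.87: hot prepared food → 8.25% → €0.814275
AA batteries (8-pack) €7.27: all other goods → 6% → €0.4362
Board game €39.16: toys → 7% → €2.7412
Picture frame (8x10) €26.40: all other goods → 6% → €1.584
Unrounded tax sum = €10.667875 → €10.67

€10.67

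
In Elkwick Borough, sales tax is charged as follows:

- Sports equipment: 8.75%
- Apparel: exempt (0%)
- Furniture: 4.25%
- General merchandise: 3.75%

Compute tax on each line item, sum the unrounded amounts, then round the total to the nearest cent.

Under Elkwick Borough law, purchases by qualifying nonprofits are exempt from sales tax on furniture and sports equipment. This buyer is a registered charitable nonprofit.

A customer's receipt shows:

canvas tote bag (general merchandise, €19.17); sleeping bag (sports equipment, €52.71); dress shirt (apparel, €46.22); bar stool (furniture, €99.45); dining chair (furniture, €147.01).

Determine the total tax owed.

€0.72

Canvas tote bag €19.17: general merchandise → 3.75% → €0.718875
Sleeping bag €52.71: sports equipment, buyer-exempt → 0% → €0.00
Dress shirt €46.22: apparel → 0% → €0.00
Bar stool €99.45: furniture, buyer-exempt → 0% → €0.00
Dining chair €147.01: furniture, buyer-exempt → 0% → €0.00
Unrounded tax sum = €0.718875 → €0.72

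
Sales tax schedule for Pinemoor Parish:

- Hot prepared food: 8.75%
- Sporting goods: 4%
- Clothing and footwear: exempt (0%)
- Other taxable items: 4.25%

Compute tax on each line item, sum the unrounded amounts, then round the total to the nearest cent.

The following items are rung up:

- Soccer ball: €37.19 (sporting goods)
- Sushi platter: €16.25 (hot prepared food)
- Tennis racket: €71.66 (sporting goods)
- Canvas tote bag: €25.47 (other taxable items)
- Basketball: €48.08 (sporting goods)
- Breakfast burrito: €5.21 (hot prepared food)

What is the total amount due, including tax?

Soccer ball €37.19: sporting goods → 4% → €1.4876
Sushi platter €16.25: hot prepared food → 8.75% → €1.421875
Tennis racket €71.66: sporting goods → 4% → €2.8664
Canvas tote bag €25.47: other taxable items → 4.25% → €1.082475
Basketball €48.08: sporting goods → 4% → €1.9232
Breakfast burrito €5.21: hot prepared food → 8.75% → €0.455875
Subtotal = €203.86; unrounded tax = €9.237425 → €9.24; total due = €213.10

€213.10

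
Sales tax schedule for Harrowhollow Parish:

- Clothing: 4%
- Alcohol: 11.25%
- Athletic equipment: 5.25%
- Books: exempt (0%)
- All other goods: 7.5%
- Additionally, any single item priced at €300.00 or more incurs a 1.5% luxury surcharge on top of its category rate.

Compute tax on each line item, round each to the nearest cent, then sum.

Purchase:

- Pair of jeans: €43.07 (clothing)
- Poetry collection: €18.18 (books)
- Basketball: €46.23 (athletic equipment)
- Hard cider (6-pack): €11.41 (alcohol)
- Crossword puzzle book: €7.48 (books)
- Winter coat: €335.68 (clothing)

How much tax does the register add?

€23.89

Pair of jeans €43.07: clothing → 4% → €1.72
Poetry collection €18.18: books → 0% → €0.00
Basketball €46.23: athletic equipment → 5.25% → €2.43
Hard cider (6-pack) €11.41: alcohol → 11.25% → €1.28
Crossword puzzle book €7.48: books → 0% → €0.00
Winter coat €335.68: clothing → 4% + 1.5% surcharge = 5.5% → €18.46
Total tax = €1.72 + €2.43 + €1.28 + €18.46 = €23.89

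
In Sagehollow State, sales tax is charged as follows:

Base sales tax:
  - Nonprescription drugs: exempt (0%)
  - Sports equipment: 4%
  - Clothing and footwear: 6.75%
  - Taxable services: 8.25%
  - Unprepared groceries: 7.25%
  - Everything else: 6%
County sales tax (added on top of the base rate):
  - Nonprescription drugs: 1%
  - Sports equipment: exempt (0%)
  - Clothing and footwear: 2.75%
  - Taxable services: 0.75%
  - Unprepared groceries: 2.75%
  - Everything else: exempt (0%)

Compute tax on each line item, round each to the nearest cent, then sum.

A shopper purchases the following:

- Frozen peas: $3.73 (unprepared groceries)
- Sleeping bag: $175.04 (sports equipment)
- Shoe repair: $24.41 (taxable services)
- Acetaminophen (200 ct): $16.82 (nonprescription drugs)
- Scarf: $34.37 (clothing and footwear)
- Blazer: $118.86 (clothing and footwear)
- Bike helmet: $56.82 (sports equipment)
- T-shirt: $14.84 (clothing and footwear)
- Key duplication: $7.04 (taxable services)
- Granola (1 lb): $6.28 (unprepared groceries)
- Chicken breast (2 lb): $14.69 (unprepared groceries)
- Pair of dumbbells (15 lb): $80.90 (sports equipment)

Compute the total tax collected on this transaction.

Frozen peas $3.73: unprepared groceries → 7.25% + 2.75% county = 10% → $0.37
Sleeping bag $175.04: sports equipment → 4% + 0% county = 4% → $7.00
Shoe repair $24.41: taxable services → 8.25% + 0.75% county = 9% → $2.20
Acetaminophen (200 ct) $16.82: nonprescription drugs → 0% + 1% county = 1% → $0.17
Scarf $34.37: clothing and footwear → 6.75% + 2.75% county = 9.5% → $3.27
Blazer $118.86: clothing and footwear → 6.75% + 2.75% county = 9.5% → $11.29
Bike helmet $56.82: sports equipment → 4% + 0% county = 4% → $2.27
T-shirt $14.84: clothing and footwear → 6.75% + 2.75% county = 9.5% → $1.41
Key duplication $7.04: taxable services → 8.25% + 0.75% county = 9% → $0.63
Granola (1 lb) $6.28: unprepared groceries → 7.25% + 2.75% county = 10% → $0.63
Chicken breast (2 lb) $14.69: unprepared groceries → 7.25% + 2.75% county = 10% → $1.47
Pair of dumbbells (15 lb) $80.90: sports equipment → 4% + 0% county = 4% → $3.24
Total tax = $0.37 + $7.00 + $2.20 + $0.17 + $3.27 + $11.29 + $2.27 + $1.41 + $0.63 + $0.63 + $1.47 + $3.24 = $33.95

$33.95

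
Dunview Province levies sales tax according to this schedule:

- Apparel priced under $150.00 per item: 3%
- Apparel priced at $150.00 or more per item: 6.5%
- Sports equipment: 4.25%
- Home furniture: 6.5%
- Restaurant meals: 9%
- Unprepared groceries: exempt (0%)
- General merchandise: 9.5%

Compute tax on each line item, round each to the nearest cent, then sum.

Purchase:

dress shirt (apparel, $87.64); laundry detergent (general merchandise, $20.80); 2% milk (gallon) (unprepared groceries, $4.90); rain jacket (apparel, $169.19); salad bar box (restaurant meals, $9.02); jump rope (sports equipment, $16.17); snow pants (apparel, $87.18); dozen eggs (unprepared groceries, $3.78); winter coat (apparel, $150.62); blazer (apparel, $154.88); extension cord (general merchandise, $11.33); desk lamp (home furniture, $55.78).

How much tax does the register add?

$44.30

Dress shirt $87.64: apparel, under $150.00 → 3% → $2.63
Laundry detergent $20.80: general merchandise → 9.5% → $1.98
2% milk (gallon) $4.90: unprepared groceries → 0% → $0.00
Rain jacket $169.19: apparel, $150.00 or more → 6.5% → $11.00
Salad bar box $9.02: restaurant meals → 9% → $0.81
Jump rope $16.17: sports equipment → 4.25% → $0.69
Snow pants $87.18: apparel, under $150.00 → 3% → $2.62
Dozen eggs $3.78: unprepared groceries → 0% → $0.00
Winter coat $150.62: apparel, $150.00 or more → 6.5% → $9.79
Blazer $154.88: apparel, $150.00 or more → 6.5% → $10.07
Extension cord $11.33: general merchandise → 9.5% → $1.08
Desk lamp $55.78: home furniture → 6.5% → $3.63
Total tax = $2.63 + $1.98 + $11.00 + $0.81 + $0.69 + $2.62 + $9.79 + $10.07 + $1.08 + $3.63 = $44.30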